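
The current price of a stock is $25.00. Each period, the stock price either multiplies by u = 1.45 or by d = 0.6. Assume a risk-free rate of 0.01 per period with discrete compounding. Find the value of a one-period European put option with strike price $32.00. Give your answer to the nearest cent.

$8.71

Risk-neutral probability p = (1 + 0.01 − 0.6)/(1.45 − 0.6) = 0.4100/0.8500 = 0.4824
Terminal stock prices: S_u = 36.25, S_d = 15
Terminal payoffs (K − S): max(-4.25, 0) = 0, max(17, 0) = 17
Node 0 (S = 25): V_0 = 1/1.01·[0.4824·0.0000 + 0.5176·17.0000] = 8.7129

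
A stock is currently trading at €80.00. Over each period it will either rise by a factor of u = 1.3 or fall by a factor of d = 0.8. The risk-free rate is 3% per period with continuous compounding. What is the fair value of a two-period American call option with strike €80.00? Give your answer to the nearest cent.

€12.54

Risk-neutral probability p = (e^0.03 − 0.8)/(1.3 − 0.8) = 0.2305/0.5000 = 0.4609
Terminal stock prices: S_uu = 135.2, S_ud = 83.2, S_dd = 51.2
Terminal payoffs (S − K): max(55.2, 0) = 55.2, max(3.2, 0) = 3.2, max(-28.8, 0) = 0
Node u (S = 104): continuation = e^(−0.03)·[0.4609·55.2000 + 0.5391·3.2000] = 26.3644; exercise value = 24.0000 ≤ continuation, so V_u = 26.3644
Node d (S = 64): continuation = e^(−0.03)·[0.4609·3.2000 + 0.5391·0.0000] = 1.4313; exercise value = 0.0000 ≤ continuation, so V_d = 1.4313
Node 0 (S = 80): continuation = e^(−0.03)·[0.4609·26.3644 + 0.5391·1.4313] = 12.5412; exercise value = 0.0000 ≤ continuation, so V_0 = 12.5412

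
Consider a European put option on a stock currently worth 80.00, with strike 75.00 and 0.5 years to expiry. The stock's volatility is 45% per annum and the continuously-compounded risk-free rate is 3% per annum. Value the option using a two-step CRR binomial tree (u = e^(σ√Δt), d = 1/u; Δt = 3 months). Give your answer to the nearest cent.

6.88

CRR parameters: u = e^(σ√Δt) = e^(0.45·√0.25) = 1.2523, d = 1/u = 0.7985
Per-period rate: rΔt = 0.03·0.25 = 0.0075, so R = e^0.0075 = 1.0075
Risk-neutral probability p = (e^0.0075 − 0.7985)/(1.2523 − 0.7985) = 0.2090/0.4538 = 0.4606
Terminal stock prices: S_uu = 125.5, S_ud = 80, S_dd = 51.01
Terminal payoffs (K − S): max(-50.46, 0) = 0, max(-5, 0) = 0, max(23.99, 0) = 23.99
Node u (S = 100.2): V_u = e^(−0.0075)·[0.4606·0.0000 + 0.5394·0.0000] = 0.0000
Node d (S = 63.88): V_d = e^(−0.0075)·[0.4606·0.0000 + 0.5394·23.9897] = 12.8440
Node 0 (S = 80): V_0 = e^(−0.0075)·[0.4606·0.0000 + 0.5394·12.8440] = 6.8766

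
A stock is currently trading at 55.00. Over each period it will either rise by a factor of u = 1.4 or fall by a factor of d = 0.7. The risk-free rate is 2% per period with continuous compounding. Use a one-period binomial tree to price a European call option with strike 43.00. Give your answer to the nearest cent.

15.24

Risk-neutral probability p = (e^0.02 − 0.7)/(1.4 − 0.7) = 0.3202/0.7000 = 0.4574
Terminal stock prices: S_u = 77, S_d = 38.5
Terminal payoffs (S − K): max(34, 0) = 34, max(-4.5, 0) = 0
Node 0 (S = 55): V_0 = e^(−0.02)·[0.4574·34.0000 + 0.5426·0.0000] = 15.2447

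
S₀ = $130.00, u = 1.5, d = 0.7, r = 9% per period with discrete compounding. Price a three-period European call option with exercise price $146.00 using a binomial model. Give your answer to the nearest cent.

Risk-neutral probability p = (1 + 0.09 − 0.7)/(1.5 − 0.7) = 0.3900/0.8000 = 0.4875
Terminal stock prices: S_uuu = 438.8, S_uud = 204.8, S_udd = 95.55, S_ddd = 44.59
Terminal payoffs (S − K): max(292.8, 0) = 292.8, max(58.75, 0) = 58.75, max(-50.45, 0) = 0, max(-101.4, 0) = 0
Node uu (S = 292.5): V_uu = 1/1.09·[0.4875·292.7500 + 0.5125·58.7500] = 158.5550
Node ud (S = 136.5): V_ud = 1/1.09·[0.4875·58.7500 + 0.5125·0.0000] = 26.2758
Node dd (S = 63.7): V_dd = 1/1.09·[0.4875·0.0000 + 0.5125·0.0000] = 0.0000
Node u (S = 195): V_u = 1/1.09·[0.4875·158.5550 + 0.5125·26.2758] = 83.2678
Node d (S = 91): V_d = 1/1.09·[0.4875·26.2758 + 0.5125·0.0000] = 11.7518
Node 0 (S = 130): V_0 = 1/1.09·[0.4875·83.2678 + 0.5125·11.7518] = 42.7668

$42.77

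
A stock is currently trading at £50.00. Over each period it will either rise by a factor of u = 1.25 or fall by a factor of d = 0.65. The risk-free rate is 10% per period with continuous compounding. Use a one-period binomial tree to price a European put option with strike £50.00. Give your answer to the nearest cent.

Risk-neutral probability p = (e^0.1 − 0.65)/(1.25 − 0.65) = 0.4552/0.6000 = 0.7586
Terminal stock prices: S_u = 62.5, S_d = 32.5
Terminal payoffs (K − S): max(-12.5, 0) = 0, max(17.5, 0) = 17.5
Node 0 (S = 50): V_0 = e^(−0.1)·[0.7586·0.0000 + 0.2414·17.5000] = 3.8222

£3.82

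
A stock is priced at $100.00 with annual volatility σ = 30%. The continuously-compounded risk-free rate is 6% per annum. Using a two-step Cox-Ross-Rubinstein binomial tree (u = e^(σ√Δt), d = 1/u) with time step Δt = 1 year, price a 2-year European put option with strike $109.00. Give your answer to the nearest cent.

$14.71

CRR parameters: u = e^(σ√Δt) = e^(0.3·√1) = 1.3499, d = 1/u = 0.7408
Per-period rate: rΔt = 0.06·1 = 0.06, so R = e^0.06 = 1.0618
Risk-neutral probability p = (e^0.06 − 0.7408)/(1.3499 − 0.7408) = 0.3210/0.6090 = 0.5271
Terminal stock prices: S_uu = 182.2, S_ud = 100, S_dd = 54.88
Terminal payoffs (K − S): max(-73.21, 0) = 0, max(9, 0) = 9, max(54.12, 0) = 54.12
Node u (S = 135): V_u = e^(−0.06)·[0.5271·0.0000 + 0.4729·9.0000] = 4.0083
Node d (S = 74.08): V_d = e^(−0.06)·[0.5271·9.0000 + 0.4729·54.1188] = 28.5705
Node 0 (S = 100): V_0 = e^(−0.06)·[0.5271·4.0083 + 0.4729·28.5705] = 14.7142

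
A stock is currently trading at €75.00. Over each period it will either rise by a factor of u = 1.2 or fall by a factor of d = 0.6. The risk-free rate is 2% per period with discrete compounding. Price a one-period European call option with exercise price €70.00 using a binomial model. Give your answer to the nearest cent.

€13.73

Risk-neutral probability p = (1 + 0.02 − 0.6)/(1.2 − 0.6) = 0.4200/0.6000 = 0.7000
Terminal stock prices: S_u = 90, S_d = 45
Terminal payoffs (S − K): max(20, 0) = 20, max(-25, 0) = 0
Node 0 (S = 75): V_0 = 1/1.02·[0.7000·20.0000 + 0.3000·0.0000] = 13.7255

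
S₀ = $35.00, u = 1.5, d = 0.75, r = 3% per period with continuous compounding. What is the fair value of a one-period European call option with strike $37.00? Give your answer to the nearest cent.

$5.62

Risk-neutral probability p = (e^0.03 − 0.75)/(1.5 − 0.75) = 0.2805/0.7500 = 0.3739
Terminal stock prices: S_u = 52.5, S_d = 26.25
Terminal payoffs (S − K): max(15.5, 0) = 15.5, max(-10.75, 0) = 0
Node 0 (S = 35): V_0 = e^(−0.03)·[0.3739·15.5000 + 0.6261·0.0000] = 5.6248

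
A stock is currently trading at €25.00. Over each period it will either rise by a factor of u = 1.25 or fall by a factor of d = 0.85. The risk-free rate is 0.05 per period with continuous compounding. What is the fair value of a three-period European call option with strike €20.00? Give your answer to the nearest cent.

Risk-neutral probability p = (e^0.05 − 0.85)/(1.25 − 0.85) = 0.2013/0.4000 = 0.5032
Terminal stock prices: S_uuu = 48.83, S_uud = 33.2, S_udd = 22.58, S_ddd = 15.35
Terminal payoffs (S − K): max(28.83, 0) = 28.83, max(13.2, 0) = 13.2, max(2.578, 0) = 2.578, max(-4.647, 0) = 0
Node uu (S = 39.06): V_uu = e^(−0.05)·[0.5032·28.8281 + 0.4968·13.2031] = 20.0379
Node ud (S = 26.56): V_ud = e^(−0.05)·[0.5032·13.2031 + 0.4968·2.5781] = 7.5379
Node dd (S = 18.06): V_dd = e^(−0.05)·[0.5032·2.5781 + 0.4968·0.0000] = 1.2340
Node u (S = 31.25): V_u = e^(−0.05)·[0.5032·20.0379 + 0.4968·7.5379] = 13.1533
Node d (S = 21.25): V_d = e^(−0.05)·[0.5032·7.5379 + 0.4968·1.2340] = 4.1911
Node 0 (S = 25): V_0 = e^(−0.05)·[0.5032·13.1533 + 0.4968·4.1911] = 8.2763

€8.28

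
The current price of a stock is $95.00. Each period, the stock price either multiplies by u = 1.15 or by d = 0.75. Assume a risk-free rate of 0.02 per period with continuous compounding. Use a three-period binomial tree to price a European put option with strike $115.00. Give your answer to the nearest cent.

Risk-neutral probability p = (e^0.02 − 0.75)/(1.15 − 0.75) = 0.2702/0.4000 = 0.6755
Terminal stock prices: S_uuu = 144.5, S_uud = 94.23, S_udd = 61.45, S_ddd = 40.08
Terminal payoffs (K − S): max(-29.48, 0) = 0, max(20.77, 0) = 20.77, max(53.55, 0) = 53.55, max(74.92, 0) = 74.92
Node uu (S = 125.6): V_uu = e^(−0.02)·[0.6755·0.0000 + 0.3245·20.7719] = 6.6069
Node ud (S = 81.94): V_ud = e^(−0.02)·[0.6755·20.7719 + 0.3245·53.5469] = 30.7853
Node dd (S = 53.44): V_dd = e^(−0.02)·[0.6755·53.5469 + 0.3245·74.9219] = 59.2853
Node u (S = 109.2): V_u = e^(−0.02)·[0.6755·6.6069 + 0.3245·30.7853] = 14.1666
Node d (S = 71.25): V_d = e^(−0.02)·[0.6755·30.7853 + 0.3245·59.2853] = 39.2408
Node 0 (S = 95): V_0 = e^(−0.02)·[0.6755·14.1666 + 0.3245·39.2408] = 21.8614

$21.86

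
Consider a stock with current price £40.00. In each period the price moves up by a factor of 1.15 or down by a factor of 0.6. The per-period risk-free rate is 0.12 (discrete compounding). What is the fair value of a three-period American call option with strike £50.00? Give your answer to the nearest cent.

Risk-neutral probability p = (1 + 0.12 − 0.6)/(1.15 − 0.6) = 0.5200/0.5500 = 0.9455
Terminal stock prices: S_uuu = 60.83, S_uud = 31.74, S_udd = 16.56, S_ddd = 8.64
Terminal payoffs (S − K): max(10.83, 0) = 10.83, max(-18.26, 0) = 0, max(-33.44, 0) = 0, max(-41.36, 0) = 0
Node uu (S = 52.9): continuation = 1/1.12·[0.9455·10.8350 + 0.0545·0.0000] = 9.1464; exercise value = 2.9000 ≤ continuation, so V_uu = 9.1464
Node ud (S = 27.6): continuation = 1/1.12·[0.9455·0.0000 + 0.0545·0.0000] = 0.0000; exercise value = 0.0000 ≤ continuation, so V_ud = 0.0000
Node dd (S = 14.4): continuation = 1/1.12·[0.9455·0.0000 + 0.0545·0.0000] = 0.0000; exercise value = 0.0000 ≤ continuation, so V_dd = 0.0000
Node u (S = 46): continuation = 1/1.12·[0.9455·9.1464 + 0.0545·0.0000] = 7.7210; exercise value = 0.0000 ≤ continuation, so V_u = 7.7210
Node d (S = 24): continuation = 1/1.12·[0.9455·0.0000 + 0.0545·0.0000] = 0.0000; exercise value = 0.0000 ≤ continuation, so V_d = 0.0000
Node 0 (S = 40): continuation = 1/1.12·[0.9455·7.7210 + 0.0545·0.0000] = 6.5177; exercise value = 0.0000 ≤ continuation, so V_0 = 6.5177

£6.52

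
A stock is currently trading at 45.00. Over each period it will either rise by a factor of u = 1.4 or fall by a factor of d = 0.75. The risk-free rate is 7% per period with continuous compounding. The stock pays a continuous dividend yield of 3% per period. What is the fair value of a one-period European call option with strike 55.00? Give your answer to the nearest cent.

3.34

Per-period risk-free factor R = e^0.07 = 1.0725; dividend-adjusted growth = e^(0.07−0.03) = 1.0408.
Risk-neutral probability p = (1.0408 − 0.75)/(1.4 − 0.75) = 0.2908/0.6500 = 0.4474
Terminal stock prices: S_u = 63, S_d = 33.75
Terminal payoffs (S − K): max(8, 0) = 8, max(-21.25, 0) = 0
Node 0 (S = 45): V_0 = e^(−0.07)·[0.4474·8.0000 + 0.5526·0.0000] = 3.3372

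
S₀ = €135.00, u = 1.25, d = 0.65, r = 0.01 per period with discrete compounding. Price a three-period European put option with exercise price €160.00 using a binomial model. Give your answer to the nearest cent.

€42.03

Risk-neutral probability p = (1 + 0.01 − 0.65)/(1.25 − 0.65) = 0.3600/0.6000 = 0.6000
Terminal stock prices: S_uuu = 263.7, S_uud = 137.1, S_udd = 71.3, S_ddd = 37.07
Terminal payoffs (K − S): max(-103.7, 0) = 0, max(22.89, 0) = 22.89, max(88.7, 0) = 88.7, max(122.9, 0) = 122.9
Node uu (S = 210.9): V_uu = 1/1.01·[0.6000·0.0000 + 0.4000·22.8906] = 9.0656
Node ud (S = 109.7): V_ud = 1/1.01·[0.6000·22.8906 + 0.4000·88.7031] = 48.7283
Node dd (S = 57.04): V_dd = 1/1.01·[0.6000·88.7031 + 0.4000·122.9256] = 101.3783
Node u (S = 168.8): V_u = 1/1.01·[0.6000·9.0656 + 0.4000·48.7283] = 24.6839
Node d (S = 87.75): V_d = 1/1.01·[0.6000·48.7283 + 0.4000·101.3783] = 69.0974
Node 0 (S = 135): V_0 = 1/1.01·[0.6000·24.6839 + 0.4000·69.0974] = 42.0290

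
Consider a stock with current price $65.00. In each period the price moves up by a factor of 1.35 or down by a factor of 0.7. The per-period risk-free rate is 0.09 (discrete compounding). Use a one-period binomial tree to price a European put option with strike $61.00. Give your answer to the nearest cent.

Risk-neutral probability p = (1 + 0.09 − 0.7)/(1.35 − 0.7) = 0.3900/0.6500 = 0.6000
Terminal stock prices: S_u = 87.75, S_d = 45.5
Terminal payoffs (K − S): max(-26.75, 0) = 0, max(15.5, 0) = 15.5
Node 0 (S = 65): V_0 = 1/1.09·[0.6000·0.0000 + 0.4000·15.5000] = 5.6881

$5.69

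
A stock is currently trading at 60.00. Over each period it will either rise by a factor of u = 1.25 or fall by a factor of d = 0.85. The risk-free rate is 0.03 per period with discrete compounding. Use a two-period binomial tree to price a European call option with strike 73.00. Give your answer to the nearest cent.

3.96

Risk-neutral probability p = (1 + 0.03 − 0.85)/(1.25 − 0.85) = 0.1800/0.4000 = 0.4500
Terminal stock prices: S_uu = 93.75, S_ud = 63.75, S_dd = 43.35
Terminal payoffs (S − K): max(20.75, 0) = 20.75, max(-9.25, 0) = 0, max(-29.65, 0) = 0
Node u (S = 75): V_u = 1/1.03·[0.4500·20.7500 + 0.5500·0.0000] = 9.0655
Node d (S = 51): V_d = 1/1.03·[0.4500·0.0000 + 0.5500·0.0000] = 0.0000
Node 0 (S = 60): V_0 = 1/1.03·[0.4500·9.0655 + 0.5500·0.0000] = 3.9607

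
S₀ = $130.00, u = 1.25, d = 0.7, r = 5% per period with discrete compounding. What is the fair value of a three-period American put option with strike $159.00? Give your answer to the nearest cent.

$35.19

Risk-neutral probability p = (1 + 0.05 − 0.7)/(1.25 − 0.7) = 0.3500/0.5500 = 0.6364
Terminal stock prices: S_uuu = 253.9, S_uud = 142.2, S_udd = 79.62, S_ddd = 44.59
Terminal payoffs (K − S): max(-94.91, 0) = 0, max(16.81, 0) = 16.81, max(79.38, 0) = 79.38, max(114.4, 0) = 114.4
Node uu (S = 203.1): continuation = 1/1.05·[0.6364·0.0000 + 0.3636·16.8125] = 5.8225; exercise value = 0.0000 ≤ continuation, so V_uu = 5.8225
Node ud (S = 113.7): continuation = 1/1.05·[0.6364·16.8125 + 0.3636·79.3750] = 37.6786; exercise value = 45.2500 > continuation, so V_ud = 45.2500 (exercise)
Node dd (S = 63.7): continuation = 1/1.05·[0.6364·79.3750 + 0.3636·114.4100] = 87.7286; exercise value = 95.3000 > continuation, so V_dd = 95.3000 (exercise)
Node u (S = 162.5): continuation = 1/1.05·[0.6364·5.8225 + 0.3636·45.2500] = 19.1998; exercise value = 0.0000 ≤ continuation, so V_u = 19.1998
Node d (S = 91): continuation = 1/1.05·[0.6364·45.2500 + 0.3636·95.3000] = 60.4286; exercise value = 68.0000 > continuation, so V_d = 68.0000 (exercise)
Node 0 (S = 130): continuation = 1/1.05·[0.6364·19.1998 + 0.3636·68.0000] = 35.1860; exercise value = 29.0000 ≤ continuation, so V_0 = 35.1860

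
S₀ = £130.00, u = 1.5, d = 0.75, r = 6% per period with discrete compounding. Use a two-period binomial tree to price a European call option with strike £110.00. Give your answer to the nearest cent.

£43.40

Risk-neutral probability p = (1 + 0.06 − 0.75)/(1.5 − 0.75) = 0.3100/0.7500 = 0.4133
Terminal stock prices: S_uu = 292.5, S_ud = 146.2, S_dd = 73.12
Terminal payoffs (S − K): max(182.5, 0) = 182.5, max(36.25, 0) = 36.25, max(-36.88, 0) = 0
Node u (S = 195): V_u = 1/1.06·[0.4133·182.5000 + 0.5867·36.2500] = 91.2264
Node d (S = 97.5): V_d = 1/1.06·[0.4133·36.2500 + 0.5867·0.0000] = 14.1352
Node 0 (S = 130): V_0 = 1/1.06·[0.4133·91.2264 + 0.5867·14.1352] = 43.3958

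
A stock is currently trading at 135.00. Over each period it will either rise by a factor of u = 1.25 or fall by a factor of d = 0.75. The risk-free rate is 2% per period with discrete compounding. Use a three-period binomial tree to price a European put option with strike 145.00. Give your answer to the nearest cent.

Risk-neutral probability p = (1 + 0.02 − 0.75)/(1.25 − 0.75) = 0.2700/0.5000 = 0.5400
Terminal stock prices: S_uuu = 263.7, S_uud = 158.2, S_udd = 94.92, S_ddd = 56.95
Terminal payoffs (K − S): max(-118.7, 0) = 0, max(-13.2, 0) = 0, max(50.08, 0) = 50.08, max(88.05, 0) = 88.05
Node uu (S = 210.9): V_uu = 1/1.02·[0.5400·0.0000 + 0.4600·0.0000] = 0.0000
Node ud (S = 126.6): V_ud = 1/1.02·[0.5400·0.0000 + 0.4600·50.0781] = 22.5843
Node dd (S = 75.94): V_dd = 1/1.02·[0.5400·50.0781 + 0.4600·88.0469] = 66.2194
Node u (S = 168.8): V_u = 1/1.02·[0.5400·0.0000 + 0.4600·22.5843] = 10.1851
Node d (S = 101.2): V_d = 1/1.02·[0.5400·22.5843 + 0.4600·66.2194] = 41.8200
Node 0 (S = 135): V_0 = 1/1.02·[0.5400·10.1851 + 0.4600·41.8200] = 24.2521

24.25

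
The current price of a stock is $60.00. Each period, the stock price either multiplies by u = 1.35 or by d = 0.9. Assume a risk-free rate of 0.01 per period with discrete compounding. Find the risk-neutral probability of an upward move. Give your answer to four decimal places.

p = 0.2444

Risk-neutral probability p = (1 + 0.01 − 0.9)/(1.35 − 0.9) = 0.1100/0.4500 = 0.2444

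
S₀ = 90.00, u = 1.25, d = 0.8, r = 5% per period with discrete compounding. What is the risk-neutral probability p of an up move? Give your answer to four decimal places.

Risk-neutral probability p = (1 + 0.05 − 0.8)/(1.25 − 0.8) = 0.2500/0.4500 = 0.5556

p = 0.5556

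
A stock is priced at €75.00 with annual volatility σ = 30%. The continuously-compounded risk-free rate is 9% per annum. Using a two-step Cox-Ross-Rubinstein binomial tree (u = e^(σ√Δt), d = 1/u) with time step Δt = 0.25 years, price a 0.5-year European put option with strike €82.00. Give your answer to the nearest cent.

€8.72

CRR parameters: u = e^(σ√Δt) = e^(0.3·√0.25) = 1.1618, d = 1/u = 0.8607
Per-period rate: rΔt = 0.09·0.25 = 0.0225, so R = e^0.0225 = 1.0228
Risk-neutral probability p = (e^0.0225 − 0.8607)/(1.1618 − 0.8607) = 0.1620/0.3011 = 0.5381
Terminal stock prices: S_uu = 101.2, S_ud = 75, S_dd = 55.56
Terminal payoffs (K − S): max(-19.24, 0) = 0, max(7, 0) = 7, max(26.44, 0) = 26.44
Node u (S = 87.14): V_u = e^(−0.0225)·[0.5381·0.0000 + 0.4619·7.0000] = 3.1611
Node d (S = 64.55): V_d = e^(−0.0225)·[0.5381·7.0000 + 0.4619·26.4386] = 15.6225
Node 0 (S = 75): V_0 = e^(−0.0225)·[0.5381·3.1611 + 0.4619·15.6225] = 8.7182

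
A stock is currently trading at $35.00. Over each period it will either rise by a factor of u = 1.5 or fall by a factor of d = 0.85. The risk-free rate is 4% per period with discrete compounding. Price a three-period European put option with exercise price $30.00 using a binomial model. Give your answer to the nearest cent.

Risk-neutral probability p = (1 + 0.04 − 0.85)/(1.5 − 0.85) = 0.1900/0.6500 = 0.2923
Terminal stock prices: S_uuu = 118.1, S_uud = 66.94, S_udd = 37.93, S_ddd = 21.49
Terminal payoffs (K − S): max(-88.12, 0) = 0, max(-36.94, 0) = 0, max(-7.931, 0) = 0, max(8.506, 0) = 8.506
Node uu (S = 78.75): V_uu = 1/1.04·[0.2923·0.0000 + 0.7077·0.0000] = 0.0000
Node ud (S = 44.62): V_ud = 1/1.04·[0.2923·0.0000 + 0.7077·0.0000] = 0.0000
Node dd (S = 25.29): V_dd = 1/1.04·[0.2923·0.0000 + 0.7077·8.5056] = 5.7879
Node u (S = 52.5): V_u = 1/1.04·[0.2923·0.0000 + 0.7077·0.0000] = 0.0000
Node d (S = 29.75): V_d = 1/1.04·[0.2923·0.0000 + 0.7077·5.7879] = 3.9385
Node 0 (S = 35): V_0 = 1/1.04·[0.2923·0.0000 + 0.7077·3.9385] = 2.6800

$2.68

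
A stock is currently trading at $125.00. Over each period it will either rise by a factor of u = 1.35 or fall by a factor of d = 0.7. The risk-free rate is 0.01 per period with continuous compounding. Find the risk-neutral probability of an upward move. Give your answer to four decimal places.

Risk-neutral probability p = (e^0.01 − 0.7)/(1.35 − 0.7) = 0.3101/0.6500 = 0.4770

p = 0.4770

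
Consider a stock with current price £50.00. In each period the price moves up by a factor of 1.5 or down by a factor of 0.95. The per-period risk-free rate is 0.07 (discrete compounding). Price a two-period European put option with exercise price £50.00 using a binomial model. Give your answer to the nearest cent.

£2.60

Risk-neutral probability p = (1 + 0.07 − 0.95)/(1.5 − 0.95) = 0.1200/0.5500 = 0.2182
Terminal stock prices: S_uu = 112.5, S_ud = 71.25, S_dd = 45.12
Terminal payoffs (K − S): max(-62.5, 0) = 0, max(-21.25, 0) = 0, max(4.875, 0) = 4.875
Node u (S = 75): V_u = 1/1.07·[0.2182·0.0000 + 0.7818·0.0000] = 0.0000
Node d (S = 47.5): V_d = 1/1.07·[0.2182·0.0000 + 0.7818·4.8750] = 3.5620
Node 0 (S = 50): V_0 = 1/1.07·[0.2182·0.0000 + 0.7818·3.5620] = 2.6027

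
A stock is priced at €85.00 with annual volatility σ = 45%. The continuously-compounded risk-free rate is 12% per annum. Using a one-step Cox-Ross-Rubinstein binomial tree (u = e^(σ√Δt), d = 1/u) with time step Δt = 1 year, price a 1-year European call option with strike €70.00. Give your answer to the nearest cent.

€29.55

CRR parameters: u = e^(σ√Δt) = e^(0.45·√1) = 1.5683, d = 1/u = 0.6376
Per-period rate: rΔt = 0.12·1 = 0.12, so R = e^0.12 = 1.1275
Risk-neutral probability p = (e^0.12 − 0.6376)/(1.5683 − 0.6376) = 0.4899/0.9307 = 0.5264
Terminal stock prices: S_u = 133.3, S_d = 54.2
Terminal payoffs (S − K): max(63.31, 0) = 63.31, max(-15.8, 0) = 0
Node 0 (S = 85): V_0 = e^(−0.12)·[0.5264·63.3065 + 0.4736·0.0000] = 29.5536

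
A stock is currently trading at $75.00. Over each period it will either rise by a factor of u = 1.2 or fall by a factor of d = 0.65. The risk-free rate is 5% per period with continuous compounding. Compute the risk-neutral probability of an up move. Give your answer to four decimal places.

p = 0.7296

Risk-neutral probability p = (e^0.05 − 0.65)/(1.2 − 0.65) = 0.4013/0.5500 = 0.7296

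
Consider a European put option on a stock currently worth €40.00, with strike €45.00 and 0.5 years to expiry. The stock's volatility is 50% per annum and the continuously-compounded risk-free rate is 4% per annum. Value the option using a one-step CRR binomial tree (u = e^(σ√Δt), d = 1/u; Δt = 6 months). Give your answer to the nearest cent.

€9.28

CRR parameters: u = e^(σ√Δt) = e^(0.5·√0.5) = 1.4241, d = 1/u = 0.7022
Per-period rate: rΔt = 0.04·0.5 = 0.02, so R = e^0.02 = 1.0202
Risk-neutral probability p = (e^0.02 − 0.7022)/(1.4241 − 0.7022) = 0.3180/0.7219 = 0.4405
Terminal stock prices: S_u = 56.96, S_d = 28.09
Terminal payoffs (K − S): max(-11.96, 0) = 0, max(16.91, 0) = 16.91
Node 0 (S = 40): V_0 = e^(−0.02)·[0.4405·0.0000 + 0.5595·16.9125] = 9.2751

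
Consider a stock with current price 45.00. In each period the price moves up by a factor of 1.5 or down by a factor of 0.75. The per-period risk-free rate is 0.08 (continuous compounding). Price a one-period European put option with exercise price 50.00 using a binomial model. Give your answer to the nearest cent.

Risk-neutral probability p = (e^0.08 − 0.75)/(1.5 − 0.75) = 0.3333/0.7500 = 0.4444
Terminal stock prices: S_u = 67.5, S_d = 33.75
Terminal payoffs (K − S): max(-17.5, 0) = 0, max(16.25, 0) = 16.25
Node 0 (S = 45): V_0 = e^(−0.08)·[0.4444·0.0000 + 0.5556·16.2500] = 8.3346

8.33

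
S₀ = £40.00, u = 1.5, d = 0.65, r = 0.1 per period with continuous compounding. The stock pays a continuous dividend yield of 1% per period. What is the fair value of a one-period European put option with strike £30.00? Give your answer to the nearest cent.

Per-period risk-free factor R = e^0.1 = 1.1052; dividend-adjusted growth = e^(0.1−0.01) = 1.0942.
Risk-neutral probability p = (1.0942 − 0.65)/(1.5 − 0.65) = 0.4442/0.8500 = 0.5226
Terminal stock prices: S_u = 60, S_d = 26
Terminal payoffs (K − S): max(-30, 0) = 0, max(4, 0) = 4
Node 0 (S = 40): V_0 = e^(−0.1)·[0.5226·0.0000 + 0.4774·4.0000] = 1.7280

£1.73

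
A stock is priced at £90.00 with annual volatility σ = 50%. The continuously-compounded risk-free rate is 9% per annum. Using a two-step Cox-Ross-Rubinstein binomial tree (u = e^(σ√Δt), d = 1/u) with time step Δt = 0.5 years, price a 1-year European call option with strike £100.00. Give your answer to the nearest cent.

£17.11

CRR parameters: u = e^(σ√Δt) = e^(0.5·√0.5) = 1.4241, d = 1/u = 0.7022
Per-period rate: rΔt = 0.09·0.5 = 0.045, so R = e^0.045 = 1.0460
Risk-neutral probability p = (e^0.045 − 0.7022)/(1.4241 − 0.7022) = 0.3438/0.7219 = 0.4763
Terminal stock prices: S_uu = 182.5, S_ud = 90, S_dd = 44.38
Terminal payoffs (S − K): max(82.53, 0) = 82.53, max(-10, 0) = 0, max(-55.62, 0) = 0
Node u (S = 128.2): V_u = e^(−0.045)·[0.4763·82.5303 + 0.5237·0.0000] = 37.5777
Node d (S = 63.2): V_d = e^(−0.045)·[0.4763·0.0000 + 0.5237·0.0000] = 0.0000
Node 0 (S = 90): V_0 = e^(−0.045)·[0.4763·37.5777 + 0.5237·0.0000] = 17.1099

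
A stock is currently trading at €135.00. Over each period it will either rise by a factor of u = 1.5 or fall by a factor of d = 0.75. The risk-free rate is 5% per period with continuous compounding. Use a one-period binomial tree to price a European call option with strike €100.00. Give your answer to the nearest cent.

Risk-neutral probability p = (e^0.05 − 0.75)/(1.5 − 0.75) = 0.3013/0.7500 = 0.4017
Terminal stock prices: S_u = 202.5, S_d = 101.2
Terminal payoffs (S − K): max(102.5, 0) = 102.5, max(1.25, 0) = 1.25
Node 0 (S = 135): V_0 = e^(−0.05)·[0.4017·102.5000 + 0.5983·1.2500] = 39.8771

€39.88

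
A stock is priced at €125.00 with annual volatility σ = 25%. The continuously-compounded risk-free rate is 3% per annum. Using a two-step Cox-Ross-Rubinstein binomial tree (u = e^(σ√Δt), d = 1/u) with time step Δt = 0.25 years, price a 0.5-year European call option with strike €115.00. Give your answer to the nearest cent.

€16.08

CRR parameters: u = e^(σ√Δt) = e^(0.25·√0.25) = 1.1331, d = 1/u = 0.8825
Per-period rate: rΔt = 0.03·0.25 = 0.0075, so R = e^0.0075 = 1.0075
Risk-neutral probability p = (e^0.0075 − 0.8825)/(1.1331 − 0.8825) = 0.1250/0.2507 = 0.4988
Terminal stock prices: S_uu = 160.5, S_ud = 125, S_dd = 97.35
Terminal payoffs (S − K): max(45.5, 0) = 45.5, max(10, 0) = 10, max(-17.65, 0) = 0
Node u (S = 141.6): V_u = e^(−0.0075)·[0.4988·45.5032 + 0.5012·10.0000] = 27.5028
Node d (S = 110.3): V_d = e^(−0.0075)·[0.4988·10.0000 + 0.5012·0.0000] = 4.9510
Node 0 (S = 125): V_0 = e^(−0.0075)·[0.4988·27.5028 + 0.5012·4.9510] = 16.0794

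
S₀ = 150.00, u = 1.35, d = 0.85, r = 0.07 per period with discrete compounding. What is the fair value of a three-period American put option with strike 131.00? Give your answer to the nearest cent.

Risk-neutral probability p = (1 + 0.07 − 0.85)/(1.35 − 0.85) = 0.2200/0.5000 = 0.4400
Terminal stock prices: S_uuu = 369.1, S_uud = 232.4, S_udd = 146.3, S_ddd = 92.12
Terminal payoffs (K − S): max(-238.1, 0) = 0, max(-101.4, 0) = 0, max(-15.31, 0) = 0, max(38.88, 0) = 38.88
Node uu (S = 273.4): continuation = 1/1.07·[0.4400·0.0000 + 0.5600·0.0000] = 0.0000; exercise value = 0.0000 ≤ continuation, so V_uu = 0.0000
Node ud (S = 172.1): continuation = 1/1.07·[0.4400·0.0000 + 0.5600·0.0000] = 0.0000; exercise value = 0.0000 ≤ continuation, so V_ud = 0.0000
Node dd (S = 108.4): continuation = 1/1.07·[0.4400·0.0000 + 0.5600·38.8813] = 20.3491; exercise value = 22.6250 > continuation, so V_dd = 22.6250 (exercise)
Node u (S = 202.5): continuation = 1/1.07·[0.4400·0.0000 + 0.5600·0.0000] = 0.0000; exercise value = 0.0000 ≤ continuation, so V_u = 0.0000
Node d (S = 127.5): continuation = 1/1.07·[0.4400·0.0000 + 0.5600·22.6250] = 11.8411; exercise value = 3.5000 ≤ continuation, so V_d = 11.8411
Node 0 (S = 150): continuation = 1/1.07·[0.4400·0.0000 + 0.5600·11.8411] = 6.1972; exercise value = 0.0000 ≤ continuation, so V_0 = 6.1972

6.20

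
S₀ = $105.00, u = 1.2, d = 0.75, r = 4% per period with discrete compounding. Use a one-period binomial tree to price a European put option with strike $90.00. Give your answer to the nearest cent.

Risk-neutral probability p = (1 + 0.04 − 0.75)/(1.2 − 0.75) = 0.2900/0.4500 = 0.6444
Terminal stock prices: S_u = 126, S_d = 78.75
Terminal payoffs (K − S): max(-36, 0) = 0, max(11.25, 0) = 11.25
Node 0 (S = 105): V_0 = 1/1.04·[0.6444·0.0000 + 0.3556·11.2500] = 3.8462

$3.85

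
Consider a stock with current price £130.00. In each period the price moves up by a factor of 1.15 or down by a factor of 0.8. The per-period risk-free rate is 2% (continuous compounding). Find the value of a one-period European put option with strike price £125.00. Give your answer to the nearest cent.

Risk-neutral probability p = (e^0.02 − 0.8)/(1.15 − 0.8) = 0.2202/0.3500 = 0.6291
Terminal stock prices: S_u = 149.5, S_d = 104
Terminal payoffs (K − S): max(-24.5, 0) = 0, max(21, 0) = 21
Node 0 (S = 130): V_0 = e^(−0.02)·[0.6291·0.0000 + 0.3709·21.0000] = 7.6337

£7.63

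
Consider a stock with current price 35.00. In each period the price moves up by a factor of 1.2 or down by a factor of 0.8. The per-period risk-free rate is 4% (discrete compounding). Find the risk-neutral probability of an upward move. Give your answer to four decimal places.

p = 0.6000

Risk-neutral probability p = (1 + 0.04 − 0.8)/(1.2 − 0.8) = 0.2400/0.4000 = 0.6000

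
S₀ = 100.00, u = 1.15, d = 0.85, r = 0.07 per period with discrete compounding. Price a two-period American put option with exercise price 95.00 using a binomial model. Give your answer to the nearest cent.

Risk-neutral probability p = (1 + 0.07 − 0.85)/(1.15 − 0.85) = 0.2200/0.3000 = 0.7333
Terminal stock prices: S_uu = 132.2, S_ud = 97.75, S_dd = 72.25
Terminal payoffs (K − S): max(-37.25, 0) = 0, max(-2.75, 0) = 0, max(22.75, 0) = 22.75
Node u (S = 115): continuation = 1/1.07·[0.7333·0.0000 + 0.2667·0.0000] = 0.0000; exercise value = 0.0000 ≤ continuation, so V_u = 0.0000
Node d (S = 85): continuation = 1/1.07·[0.7333·0.0000 + 0.2667·22.7500] = 5.6698; exercise value = 10.0000 > continuation, so V_d = 10.0000 (exercise)
Node 0 (S = 100): continuation = 1/1.07·[0.7333·0.0000 + 0.2667·10.0000] = 2.4922; exercise value = 0.0000 ≤ continuation, so V_0 = 2.4922

2.49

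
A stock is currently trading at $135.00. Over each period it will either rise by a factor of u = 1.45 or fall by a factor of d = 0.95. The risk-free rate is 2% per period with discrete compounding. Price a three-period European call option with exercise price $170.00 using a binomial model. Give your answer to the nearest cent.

$7.32

Risk-neutral probability p = (1 + 0.02 − 0.95)/(1.45 − 0.95) = 0.0700/0.5000 = 0.1400
Terminal stock prices: S_uuu = 411.6, S_uud = 269.6, S_udd = 176.7, S_ddd = 115.7
Terminal payoffs (S − K): max(241.6, 0) = 241.6, max(99.65, 0) = 99.65, max(6.664, 0) = 6.664, max(-54.25, 0) = 0
Node uu (S = 283.8): V_uu = 1/1.02·[0.1400·241.5644 + 0.8600·99.6456] = 117.1708
Node ud (S = 186): V_ud = 1/1.02·[0.1400·99.6456 + 0.8600·6.6644] = 19.2958
Node dd (S = 121.8): V_dd = 1/1.02·[0.1400·6.6644 + 0.8600·0.0000] = 0.9147
Node u (S = 195.8): V_u = 1/1.02·[0.1400·117.1708 + 0.8600·19.2958] = 32.3513
Node d (S = 128.2): V_d = 1/1.02·[0.1400·19.2958 + 0.8600·0.9147] = 3.4197
Node 0 (S = 135): V_0 = 1/1.02·[0.1400·32.3513 + 0.8600·3.4197] = 7.3236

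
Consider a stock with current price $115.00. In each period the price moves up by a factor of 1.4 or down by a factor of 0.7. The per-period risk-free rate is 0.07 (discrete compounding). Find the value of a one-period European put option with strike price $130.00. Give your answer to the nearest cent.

$21.81

Risk-neutral probability p = (1 + 0.07 − 0.7)/(1.4 − 0.7) = 0.3700/0.7000 = 0.5286
Terminal stock prices: S_u = 161, S_d = 80.5
Terminal payoffs (K − S): max(-31, 0) = 0, max(49.5, 0) = 49.5
Node 0 (S = 115): V_0 = 1/1.07·[0.5286·0.0000 + 0.4714·49.5000] = 21.8091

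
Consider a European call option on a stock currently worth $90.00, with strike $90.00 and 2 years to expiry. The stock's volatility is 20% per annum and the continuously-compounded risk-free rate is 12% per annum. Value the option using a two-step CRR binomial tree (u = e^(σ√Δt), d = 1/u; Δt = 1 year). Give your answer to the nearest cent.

CRR parameters: u = e^(σ√Δt) = e^(0.2·√1) = 1.2214, d = 1/u = 0.8187
Per-period rate: rΔt = 0.12·1 = 0.12, so R = e^0.12 = 1.1275
Risk-neutral probability p = (e^0.12 − 0.8187)/(1.2214 − 0.8187) = 0.3088/0.4027 = 0.7668
Terminal stock prices: S_uu = 134.3, S_ud = 90, S_dd = 60.33
Terminal payoffs (S − K): max(44.26, 0) = 44.26, max(0, 0) = 0, max(-29.67, 0) = 0
Node u (S = 109.9): V_u = e^(−0.12)·[0.7668·44.2642 + 0.2332·0.0000] = 30.1034
Node d (S = 73.69): V_d = e^(−0.12)·[0.7668·0.0000 + 0.2332·0.0000] = 0.0000
Node 0 (S = 90): V_0 = e^(−0.12)·[0.7668·30.1034 + 0.2332·0.0000] = 20.4729

$20.47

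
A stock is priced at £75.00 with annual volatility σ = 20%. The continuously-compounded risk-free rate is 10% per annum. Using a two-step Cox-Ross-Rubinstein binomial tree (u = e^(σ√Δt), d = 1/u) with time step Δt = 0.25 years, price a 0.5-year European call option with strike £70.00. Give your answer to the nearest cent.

£9.71

CRR parameters: u = e^(σ√Δt) = e^(0.2·√0.25) = 1.1052, d = 1/u = 0.9048
Per-period rate: rΔt = 0.1·0.25 = 0.025, so R = e^0.025 = 1.0253
Risk-neutral probability p = (e^0.025 − 0.9048)/(1.1052 − 0.9048) = 0.1205/0.2003 = 0.6014
Terminal stock prices: S_uu = 91.61, S_ud = 75, S_dd = 61.4
Terminal payoffs (S − K): max(21.61, 0) = 21.61, max(5, 0) = 5, max(-8.595, 0) = 0
Node u (S = 82.89): V_u = e^(−0.025)·[0.6014·21.6052 + 0.3986·5.0000] = 14.6161
Node d (S = 67.86): V_d = e^(−0.025)·[0.6014·5.0000 + 0.3986·0.0000] = 2.9327
Node 0 (S = 75): V_0 = e^(−0.025)·[0.6014·14.6161 + 0.3986·2.9327] = 9.7131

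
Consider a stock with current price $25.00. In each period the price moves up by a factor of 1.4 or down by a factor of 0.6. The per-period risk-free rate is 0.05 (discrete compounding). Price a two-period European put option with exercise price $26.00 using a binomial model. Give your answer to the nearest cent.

Risk-neutral probability p = (1 + 0.05 − 0.6)/(1.4 − 0.6) = 0.4500/0.8000 = 0.5625
Terminal stock prices: S_uu = 49, S_ud = 21, S_dd = 9
Terminal payoffs (K − S): max(-23, 0) = 0, max(5, 0) = 5, max(17, 0) = 17
Node u (S = 35): V_u = 1/1.05·[0.5625·0.0000 + 0.4375·5.0000] = 2.0833
Node d (S = 15): V_d = 1/1.05·[0.5625·5.0000 + 0.4375·17.0000] = 9.7619
Node 0 (S = 25): V_0 = 1/1.05·[0.5625·2.0833 + 0.4375·9.7619] = 5.1835

$5.18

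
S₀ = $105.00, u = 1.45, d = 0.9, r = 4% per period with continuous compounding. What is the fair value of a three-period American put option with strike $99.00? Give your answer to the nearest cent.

$8.20

Risk-neutral probability p = (e^0.04 − 0.9)/(1.45 − 0.9) = 0.1408/0.5500 = 0.2560
Terminal stock prices: S_uuu = 320.1, S_uud = 198.7, S_udd = 123.3, S_ddd = 76.55
Terminal payoffs (K − S): max(-221.1, 0) = 0, max(-99.69, 0) = 0, max(-24.32, 0) = 0, max(22.45, 0) = 22.45
Node uu (S = 220.8): continuation = e^(−0.04)·[0.2560·0.0000 + 0.7440·0.0000] = 0.0000; exercise value = 0.0000 ≤ continuation, so V_uu = 0.0000
Node ud (S = 137): continuation = e^(−0.04)·[0.2560·0.0000 + 0.7440·0.0000] = 0.0000; exercise value = 0.0000 ≤ continuation, so V_ud = 0.0000
Node dd (S = 85.05): continuation = e^(−0.04)·[0.2560·0.0000 + 0.7440·22.4550] = 16.0510; exercise value = 13.9500 ≤ continuation, so V_dd = 16.0510
Node u (S = 152.2): continuation = e^(−0.04)·[0.2560·0.0000 + 0.7440·0.0000] = 0.0000; exercise value = 0.0000 ≤ continuation, so V_u = 0.0000
Node d (S = 94.5): continuation = e^(−0.04)·[0.2560·0.0000 + 0.7440·16.0510] = 11.4734; exercise value = 4.5000 ≤ continuation, so V_d = 11.4734
Node 0 (S = 105): continuation = e^(−0.04)·[0.2560·0.0000 + 0.7440·11.4734] = 8.2013; exercise value = 0.0000 ≤ continuation, so V_0 = 8.2013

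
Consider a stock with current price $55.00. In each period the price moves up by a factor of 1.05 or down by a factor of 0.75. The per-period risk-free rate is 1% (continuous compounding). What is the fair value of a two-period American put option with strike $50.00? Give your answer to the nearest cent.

$1.91

Risk-neutral probability p = (e^0.01 − 0.75)/(1.05 − 0.75) = 0.2601/0.3000 = 0.8668
Terminal stock prices: S_uu = 60.64, S_ud = 43.31, S_dd = 30.94
Terminal payoffs (K − S): max(-10.64, 0) = 0, max(6.688, 0) = 6.688, max(19.06, 0) = 19.06
Node u (S = 57.75): continuation = e^(−0.01)·[0.8668·0.0000 + 0.1332·6.6875] = 0.8817; exercise value = 0.0000 ≤ continuation, so V_u = 0.8817
Node d (S = 41.25): continuation = e^(−0.01)·[0.8668·6.6875 + 0.1332·19.0625] = 8.2525; exercise value = 8.7500 > continuation, so V_d = 8.7500 (exercise)
Node 0 (S = 55): continuation = e^(−0.01)·[0.8668·0.8817 + 0.1332·8.7500] = 1.9103; exercise value = 0.0000 ≤ continuation, so V_0 = 1.9103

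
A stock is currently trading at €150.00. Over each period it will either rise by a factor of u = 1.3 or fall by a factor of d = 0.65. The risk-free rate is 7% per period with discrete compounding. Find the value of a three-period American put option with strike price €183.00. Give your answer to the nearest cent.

Risk-neutral probability p = (1 + 0.07 − 0.65)/(1.3 − 0.65) = 0.4200/0.6500 = 0.6462
Terminal stock prices: S_uuu = 329.6, S_uud = 164.8, S_udd = 82.39, S_ddd = 41.19
Terminal payoffs (K − S): max(-146.6, 0) = 0, max(18.22, 0) = 18.22, max(100.6, 0) = 100.6, max(141.8, 0) = 141.8
Node uu (S = 253.5): continuation = 1/1.07·[0.6462·0.0000 + 0.3538·18.2250] = 6.0270; exercise value = 0.0000 ≤ continuation, so V_uu = 6.0270
Node ud (S = 126.8): continuation = 1/1.07·[0.6462·18.2250 + 0.3538·100.6125] = 44.2780; exercise value = 56.2500 > continuation, so V_ud = 56.2500 (exercise)
Node dd (S = 63.38): continuation = 1/1.07·[0.6462·100.6125 + 0.3538·141.8063] = 107.6530; exercise value = 119.6250 > continuation, so V_dd = 119.6250 (exercise)
Node u (S = 195): continuation = 1/1.07·[0.6462·6.0270 + 0.3538·56.2500] = 22.2413; exercise value = 0.0000 ≤ continuation, so V_u = 22.2413
Node d (S = 97.5): continuation = 1/1.07·[0.6462·56.2500 + 0.3538·119.6250] = 73.5280; exercise value = 85.5000 > continuation, so V_d = 85.5000 (exercise)
Node 0 (S = 150): continuation = 1/1.07·[0.6462·22.2413 + 0.3538·85.5000] = 41.7057; exercise value = 33.0000 ≤ continuation, so V_0 = 41.7057

€41.71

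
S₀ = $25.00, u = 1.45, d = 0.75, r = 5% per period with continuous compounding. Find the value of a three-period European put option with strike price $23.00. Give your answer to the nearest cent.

$2.92

Risk-neutral probability p = (e^0.05 − 0.75)/(1.45 − 0.75) = 0.3013/0.7000 = 0.4304
Terminal stock prices: S_uuu = 76.22, S_uud = 39.42, S_udd = 20.39, S_ddd = 10.55
Terminal payoffs (K − S): max(-53.22, 0) = 0, max(-16.42, 0) = 0, max(2.609, 0) = 2.609, max(12.45, 0) = 12.45
Node uu (S = 52.56): V_uu = e^(−0.05)·[0.4304·0.0000 + 0.5696·0.0000] = 0.0000
Node ud (S = 27.19): V_ud = e^(−0.05)·[0.4304·0.0000 + 0.5696·2.6094] = 1.4138
Node dd (S = 14.06): V_dd = e^(−0.05)·[0.4304·2.6094 + 0.5696·12.4531] = 7.8158
Node u (S = 36.25): V_u = e^(−0.05)·[0.4304·0.0000 + 0.5696·1.4138] = 0.7661
Node d (S = 18.75): V_d = e^(−0.05)·[0.4304·1.4138 + 0.5696·7.8158] = 4.8137
Node 0 (S = 25): V_0 = e^(−0.05)·[0.4304·0.7661 + 0.5696·4.8137] = 2.9218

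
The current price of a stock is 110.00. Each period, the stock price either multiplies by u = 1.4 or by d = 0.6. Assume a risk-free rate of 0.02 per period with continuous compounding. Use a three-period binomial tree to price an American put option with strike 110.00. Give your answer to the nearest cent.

27.41

Risk-neutral probability p = (e^0.02 − 0.6)/(1.4 − 0.6) = 0.4202/0.8000 = 0.5253
Terminal stock prices: S_uuu = 301.8, S_uud = 129.4, S_udd = 55.44, S_ddd = 23.76
Terminal payoffs (K − S): max(-191.8, 0) = 0, max(-19.36, 0) = 0, max(54.56, 0) = 54.56, max(86.24, 0) = 86.24
Node uu (S = 215.6): continuation = e^(−0.02)·[0.5253·0.0000 + 0.4747·0.0000] = 0.0000; exercise value = 0.0000 ≤ continuation, so V_uu = 0.0000
Node ud (S = 92.4): continuation = e^(−0.02)·[0.5253·0.0000 + 0.4747·54.5600] = 25.3894; exercise value = 17.6000 ≤ continuation, so V_ud = 25.3894
Node dd (S = 39.6): continuation = e^(−0.02)·[0.5253·54.5600 + 0.4747·86.2400] = 68.2219; exercise value = 70.4000 > continuation, so V_dd = 70.4000 (exercise)
Node u (S = 154): continuation = e^(−0.02)·[0.5253·0.0000 + 0.4747·25.3894] = 11.8149; exercise value = 0.0000 ≤ continuation, so V_u = 11.8149
Node d (S = 66): continuation = e^(−0.02)·[0.5253·25.3894 + 0.4747·70.4000] = 45.8322; exercise value = 44.0000 ≤ continuation, so V_d = 45.8322
Node 0 (S = 110): continuation = e^(−0.02)·[0.5253·11.8149 + 0.4747·45.8322] = 27.4108; exercise value = 0.0000 ≤ continuation, so V_0 = 27.4108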